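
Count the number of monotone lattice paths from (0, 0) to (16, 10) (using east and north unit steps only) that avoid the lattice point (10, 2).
Number of paths = 5113537

Total paths from (0, 0) to (16, 10): C(26, 16) = 5311735. Paths through (10, 2): (paths (0, 0) → (10, 2)) × (paths (10, 2) → (16, 10)) = C(12, 10) · C(14, 6) = 66 · 3003 = 198198. Avoidance count = 5311735 − 198198 = 5113537.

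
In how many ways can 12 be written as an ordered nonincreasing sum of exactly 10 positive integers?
p(12, 10 parts) = 2

Partitions of n into exactly k parts ↔ partitions of n − k into at most k parts (subtract 1 from each part). For n = 12, k = 10, the partitions are: 3+1+1+1+1+1+1+1+1+1, 2+2+1+1+1+1+1+1+1+1. Count = 2.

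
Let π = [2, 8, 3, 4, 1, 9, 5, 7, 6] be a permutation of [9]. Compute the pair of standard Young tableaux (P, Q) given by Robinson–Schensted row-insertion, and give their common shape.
P = [1, 3, 4, 5, 6] / [2, 7] / [8, 9];  Q = [1, 2, 4, 6, 8] / [3, 7] / [5, 9];  common shape = (5, 2, 2)

Row-insert the values π_1, π_2, … into P one at a time, bumping the leftmost entry strictly greater than the inserted value down to the next row. The recording tableau Q records, in position (i, j), the step at which that cell was added to P.
  Insert 2 (step 1): P = [2];  Q = [1]
  Insert 8 (step 2): P = [2, 8];  Q = [1, 2]
  Insert 3 (step 3): P = [2, 3] / [8];  Q = [1, 2] / [3]
  Insert 4 (step 4): P = [2, 3, 4] / [8];  Q = [1, 2, 4] / [3]
  Insert 1 (step 5): P = [1, 3, 4] / [2] / [8];  Q = [1, 2, 4] / [3] / [5]
  Insert 9 (step 6): P = [1, 3, 4, 9] / [2] / [8];  Q = [1, 2, 4, 6] / [3] / [5]
  Insert 5 (step 7): P = [1, 3, 4, 5] / [2, 9] / [8];  Q = [1, 2, 4, 6] / [3, 7] / [5]
  Insert 7 (step 8): P = [1, 3, 4, 5, 7] / [2, 9] / [8];  Q = [1, 2, 4, 6, 8] / [3, 7] / [5]
  Insert 6 (step 9): P = [1, 3, 4, 5, 6] / [2, 7] / [8, 9];  Q = [1, 2, 4, 6, 8] / [3, 7] / [5, 9]
Final shape: (5, 2, 2).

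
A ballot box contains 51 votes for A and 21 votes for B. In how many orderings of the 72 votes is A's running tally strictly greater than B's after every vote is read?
Strict-lead orderings = 321955374231056280

Total orderings of the 72 votes with 51 for A: C(72, 51) = 772692898154535072. By the Bertrand ballot formula (Cycle Lemma / reflection principle), the number of orderings in which A is strictly ahead of B throughout is (p − q)/(p + q) · C(p + q, p) = (51 − 21)/(51 + 21) · 772692898154535072 = 321955374231056280.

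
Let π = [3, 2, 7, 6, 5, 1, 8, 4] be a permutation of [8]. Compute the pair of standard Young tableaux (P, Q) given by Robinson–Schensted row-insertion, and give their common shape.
P = [1, 4, 8] / [2, 5] / [3, 6] / [7];  Q = [1, 3, 7] / [2, 4] / [5, 8] / [6];  common shape = (3, 2, 2, 1)

Row-insert the values π_1, π_2, … into P one at a time, bumping the leftmost entry strictly greater than the inserted value down to the next row. The recording tableau Q records, in position (i, j), the step at which that cell was added to P.
  Insert 3 (step 1): P = [3];  Q = [1]
  Insert 2 (step 2): P = [2] / [3];  Q = [1] / [2]
  Insert 7 (step 3): P = [2, 7] / [3];  Q = [1, 3] / [2]
  Insert 6 (step 4): P = [2, 6] / [3, 7];  Q = [1, 3] / [2, 4]
  Insert 5 (step 5): P = [2, 5] / [3, 6] / [7];  Q = [1, 3] / [2, 4] / [5]
  Insert 1 (step 6): P = [1, 5] / [2, 6] / [3] / [7];  Q = [1, 3] / [2, 4] / [5] / [6]
  Insert 8 (step 7): P = [1, 5, 8] / [2, 6] / [3] / [7];  Q = [1, 3, 7] / [2, 4] / [5] / [6]
  Insert 4 (step 8): P = [1, 4, 8] / [2, 5] / [3, 6] / [7];  Q = [1, 3, 7] / [2, 4] / [5, 8] / [6]
Final shape: (3, 2, 2, 1).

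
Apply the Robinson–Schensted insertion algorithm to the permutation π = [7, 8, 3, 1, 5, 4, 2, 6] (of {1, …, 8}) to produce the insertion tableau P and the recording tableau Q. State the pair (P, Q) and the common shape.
P = [1, 2, 6] / [3, 4] / [5, 8] / [7];  Q = [1, 2, 8] / [3, 5] / [4, 6] / [7];  common shape = (3, 2, 2, 1)

Row-insert the values π_1, π_2, … into P one at a time, bumping the leftmost entry strictly greater than the inserted value down to the next row. The recording tableau Q records, in position (i, j), the step at which that cell was added to P.
  Insert 7 (step 1): P = [7];  Q = [1]
  Insert 8 (step 2): P = [7, 8];  Q = [1, 2]
  Insert 3 (step 3): P = [3, 8] / [7];  Q = [1, 2] / [3]
  Insert 1 (step 4): P = [1, 8] / [3] / [7];  Q = [1, 2] / [3] / [4]
  Insert 5 (step 5): P = [1, 5] / [3, 8] / [7];  Q = [1, 2] / [3, 5] / [4]
  Insert 4 (step 6): P = [1, 4] / [3, 5] / [7, 8];  Q = [1, 2] / [3, 5] / [4, 6]
  Insert 2 (step 7): P = [1, 2] / [3, 4] / [5, 8] / [7];  Q = [1, 2] / [3, 5] / [4, 6] / [7]
  Insert 6 (step 8): P = [1, 2, 6] / [3, 4] / [5, 8] / [7];  Q = [1, 2, 8] / [3, 5] / [4, 6] / [7]
Final shape: (3, 2, 2, 1).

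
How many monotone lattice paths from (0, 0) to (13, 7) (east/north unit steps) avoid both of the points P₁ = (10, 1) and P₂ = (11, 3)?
Number of paths = 71631

Inclusion–exclusion. Total paths: C(20, 13) = 77520. Through P₁: C(11, 10)·C(9, 3) = 924. Through P₂: C(14, 11)·C(6, 2) = 5460. Since P₁ is strictly southwest of P₂, a monotone path through both must visit P₁ then P₂; paths through both = C(11, 10)·C(3, 1)·C(6, 2) = 495. Avoid both = 77520 − 924 − 5460 + 495 = 71631.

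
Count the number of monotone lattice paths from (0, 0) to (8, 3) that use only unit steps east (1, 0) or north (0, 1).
Number of paths = 165

A monotone lattice path from (0, 0) to (8, 3) consists of 8 east steps and 3 north steps in some order, so it is determined by which 8 of the 11 steps are east. The count is C(11, 8) = 165.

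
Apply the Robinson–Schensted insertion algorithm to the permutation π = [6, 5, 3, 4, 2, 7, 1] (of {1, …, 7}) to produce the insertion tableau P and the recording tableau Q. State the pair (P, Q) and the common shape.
P = [1, 4, 7] / [2] / [3] / [5] / [6];  Q = [1, 4, 6] / [2] / [3] / [5] / [7];  common shape = (3, 1, 1, 1, 1)

Row-insert the values π_1, π_2, … into P one at a time, bumping the leftmost entry strictly greater than the inserted value down to the next row. The recording tableau Q records, in position (i, j), the step at which that cell was added to P.
  Insert 6 (step 1): P = [6];  Q = [1]
  Insert 5 (step 2): P = [5] / [6];  Q = [1] / [2]
  Insert 3 (step 3): P = [3] / [5] / [6];  Q = [1] / [2] / [3]
  Insert 4 (step 4): P = [3, 4] / [5] / [6];  Q = [1, 4] / [2] / [3]
  Insert 2 (step 5): P = [2, 4] / [3] / [5] / [6];  Q = [1, 4] / [2] / [3] / [5]
  Insert 7 (step 6): P = [2, 4, 7] / [3] / [5] / [6];  Q = [1, 4, 6] / [2] / [3] / [5]
  Insert 1 (step 7): P = [1, 4, 7] / [2] / [3] / [5] / [6];  Q = [1, 4, 6] / [2] / [3] / [5] / [7]
Final shape: (3, 1, 1, 1, 1).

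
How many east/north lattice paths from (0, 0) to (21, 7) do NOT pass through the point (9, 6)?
Number of paths = 1118975

Total paths from (0, 0) to (21, 7): C(28, 21) = 1184040. Paths through (9, 6): (paths (0, 0) → (9, 6)) × (paths (9, 6) → (21, 7)) = C(15, 9) · C(13, 12) = 5005 · 13 = 65065. Avoidance count = 1184040 − 65065 = 1118975.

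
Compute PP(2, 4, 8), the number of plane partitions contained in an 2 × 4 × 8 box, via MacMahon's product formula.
PP(2, 4, 8) = 70785

Evaluate the triple product over i = 1..2, j = 1..4, k = 1..8. The factors are (2/1) · (3/2) · (4/3) · (5/4) · (6/5) · (7/6) · (8/7) · (9/8) · … (64 factors total). The numerators and denominators telescope so the product is an integer; carrying out the multiplication exactly gives PP(2, 4, 8) = 70785.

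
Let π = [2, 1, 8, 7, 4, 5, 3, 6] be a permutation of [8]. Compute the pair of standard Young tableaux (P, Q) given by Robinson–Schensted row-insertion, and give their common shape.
P = [1, 3, 5, 6] / [2, 4] / [7] / [8];  Q = [1, 3, 6, 8] / [2, 4] / [5] / [7];  common shape = (4, 2, 1, 1)

Row-insert the values π_1, π_2, … into P one at a time, bumping the leftmost entry strictly greater than the inserted value down to the next row. The recording tableau Q records, in position (i, j), the step at which that cell was added to P.
  Insert 2 (step 1): P = [2];  Q = [1]
  Insert 1 (step 2): P = [1] / [2];  Q = [1] / [2]
  Insert 8 (step 3): P = [1, 8] / [2];  Q = [1, 3] / [2]
  Insert 7 (step 4): P = [1, 7] / [2, 8];  Q = [1, 3] / [2, 4]
  Insert 4 (step 5): P = [1, 4] / [2, 7] / [8];  Q = [1, 3] / [2, 4] / [5]
  Insert 5 (step 6): P = [1, 4, 5] / [2, 7] / [8];  Q = [1, 3, 6] / [2, 4] / [5]
  Insert 3 (step 7): P = [1, 3, 5] / [2, 4] / [7] / [8];  Q = [1, 3, 6] / [2, 4] / [5] / [7]
  Insert 6 (step 8): P = [1, 3, 5, 6] / [2, 4] / [7] / [8];  Q = [1, 3, 6, 8] / [2, 4] / [5] / [7]
Final shape: (4, 2, 1, 1).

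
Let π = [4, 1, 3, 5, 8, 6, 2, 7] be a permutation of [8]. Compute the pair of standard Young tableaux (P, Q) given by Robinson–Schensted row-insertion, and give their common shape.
P = [1, 2, 5, 6, 7] / [3, 8] / [4];  Q = [1, 3, 4, 5, 8] / [2, 6] / [7];  common shape = (5, 2, 1)

Row-insert the values π_1, π_2, … into P one at a time, bumping the leftmost entry strictly greater than the inserted value down to the next row. The recording tableau Q records, in position (i, j), the step at which that cell was added to P.
  Insert 4 (step 1): P = [4];  Q = [1]
  Insert 1 (step 2): P = [1] / [4];  Q = [1] / [2]
  Insert 3 (step 3): P = [1, 3] / [4];  Q = [1, 3] / [2]
  Insert 5 (step 4): P = [1, 3, 5] / [4];  Q = [1, 3, 4] / [2]
  Insert 8 (step 5): P = [1, 3, 5, 8] / [4];  Q = [1, 3, 4, 5] / [2]
  Insert 6 (step 6): P = [1, 3, 5, 6] / [4, 8];  Q = [1, 3, 4, 5] / [2, 6]
  Insert 2 (step 7): P = [1, 2, 5, 6] / [3, 8] / [4];  Q = [1, 3, 4, 5] / [2, 6] / [7]
  Insert 7 (step 8): P = [1, 2, 5, 6, 7] / [3, 8] / [4];  Q = [1, 3, 4, 5, 8] / [2, 6] / [7]
Final shape: (5, 2, 1).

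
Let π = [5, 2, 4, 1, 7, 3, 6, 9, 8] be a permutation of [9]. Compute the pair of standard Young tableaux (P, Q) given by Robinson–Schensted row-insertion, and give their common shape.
P = [1, 3, 6, 8] / [2, 4, 7, 9] / [5];  Q = [1, 3, 5, 8] / [2, 6, 7, 9] / [4];  common shape = (4, 4, 1)

Row-insert the values π_1, π_2, … into P one at a time, bumping the leftmost entry strictly greater than the inserted value down to the next row. The recording tableau Q records, in position (i, j), the step at which that cell was added to P.
  Insert 5 (step 1): P = [5];  Q = [1]
  Insert 2 (step 2): P = [2] / [5];  Q = [1] / [2]
  Insert 4 (step 3): P = [2, 4] / [5];  Q = [1, 3] / [2]
  Insert 1 (step 4): P = [1, 4] / [2] / [5];  Q = [1, 3] / [2] / [4]
  Insert 7 (step 5): P = [1, 4, 7] / [2] / [5];  Q = [1, 3, 5] / [2] / [4]
  Insert 3 (step 6): P = [1, 3, 7] / [2, 4] / [5];  Q = [1, 3, 5] / [2, 6] / [4]
  Insert 6 (step 7): P = [1, 3, 6] / [2, 4, 7] / [5];  Q = [1, 3, 5] / [2, 6, 7] / [4]
  Insert 9 (step 8): P = [1, 3, 6, 9] / [2, 4, 7] / [5];  Q = [1, 3, 5, 8] / [2, 6, 7] / [4]
  Insert 8 (step 9): P = [1, 3, 6, 8] / [2, 4, 7, 9] / [5];  Q = [1, 3, 5, 8] / [2, 6, 7, 9] / [4]
Final shape: (4, 4, 1).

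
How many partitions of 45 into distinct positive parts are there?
q(45) = 2048

A partition into distinct parts is a strictly decreasing sequence summing to n. The recurrence d(n, m) = d(n, m−1) + d(n−m, m−1) (use part m at most once) with q(n) = d(n, n) gives q(45) = 2048. (Euler's theorem: # distinct-part partitions = # odd-part partitions.)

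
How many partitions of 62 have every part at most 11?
p(62, parts ≤ 11) = 332337

Use the recurrence p(n, m) = p(n, m−1) + p(n−m, m): either the largest part is < m (count p(n, m−1)) or the largest part is exactly m (remove one copy of m, count p(n−m, m)). With p(0, ·) = 1 this gives p(62, parts ≤ 11) = 332337. (By conjugating Young diagrams, this also counts partitions of 62 into at most 11 parts.)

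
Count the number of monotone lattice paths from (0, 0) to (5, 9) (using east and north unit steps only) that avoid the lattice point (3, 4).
Number of paths = 1267

Total paths from (0, 0) to (5, 9): C(14, 5) = 2002. Paths through (3, 4): (paths (0, 0) → (3, 4)) × (paths (3, 4) → (5, 9)) = C(7, 3) · C(7, 2) = 35 · 21 = 735. Avoidance count = 2002 − 735 = 1267.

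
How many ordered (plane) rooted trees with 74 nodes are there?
C_73 = 79463489365077377841208237632349268884500

These ordered rooted trees are counted by the Catalan number C_n = (1/(n + 1)) · C(2n, n). For n = 73: C_73 = (1/74) · C(146, 73) = 5880298213015725960249409584793845897453000/74 = 79463489365077377841208237632349268884500.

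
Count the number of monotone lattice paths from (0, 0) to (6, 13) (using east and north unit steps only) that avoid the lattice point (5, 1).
Number of paths = 27054

Total paths from (0, 0) to (6, 13): C(19, 6) = 27132. Paths through (5, 1): (paths (0, 0) → (5, 1)) × (paths (5, 1) → (6, 13)) = C(6, 5) · C(13, 1) = 6 · 13 = 78. Avoidance count = 27132 − 78 = 27054.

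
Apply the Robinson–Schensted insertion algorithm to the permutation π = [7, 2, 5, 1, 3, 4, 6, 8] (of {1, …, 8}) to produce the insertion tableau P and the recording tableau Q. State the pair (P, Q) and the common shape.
P = [1, 3, 4, 6, 8] / [2, 5] / [7];  Q = [1, 3, 6, 7, 8] / [2, 5] / [4];  common shape = (5, 2, 1)

Row-insert the values π_1, π_2, … into P one at a time, bumping the leftmost entry strictly greater than the inserted value down to the next row. The recording tableau Q records, in position (i, j), the step at which that cell was added to P.
  Insert 7 (step 1): P = [7];  Q = [1]
  Insert 2 (step 2): P = [2] / [7];  Q = [1] / [2]
  Insert 5 (step 3): P = [2, 5] / [7];  Q = [1, 3] / [2]
  Insert 1 (step 4): P = [1, 5] / [2] / [7];  Q = [1, 3] / [2] / [4]
  Insert 3 (step 5): P = [1, 3] / [2, 5] / [7];  Q = [1, 3] / [2, 5] / [4]
  Insert 4 (step 6): P = [1, 3, 4] / [2, 5] / [7];  Q = [1, 3, 6] / [2, 5] / [4]
  Insert 6 (step 7): P = [1, 3, 4, 6] / [2, 5] / [7];  Q = [1, 3, 6, 7] / [2, 5] / [4]
  Insert 8 (step 8): P = [1, 3, 4, 6, 8] / [2, 5] / [7];  Q = [1, 3, 6, 7, 8] / [2, 5] / [4]
Final shape: (5, 2, 1).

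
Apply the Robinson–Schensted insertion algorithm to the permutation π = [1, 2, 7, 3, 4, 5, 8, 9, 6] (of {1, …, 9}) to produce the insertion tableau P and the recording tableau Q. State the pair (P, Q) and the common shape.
P = [1, 2, 3, 4, 5, 6, 9] / [7, 8];  Q = [1, 2, 3, 5, 6, 7, 8] / [4, 9];  common shape = (7, 2)

Row-insert the values π_1, π_2, … into P one at a time, bumping the leftmost entry strictly greater than the inserted value down to the next row. The recording tableau Q records, in position (i, j), the step at which that cell was added to P.
  Insert 1 (step 1): P = [1];  Q = [1]
  Insert 2 (step 2): P = [1, 2];  Q = [1, 2]
  Insert 7 (step 3): P = [1, 2, 7];  Q = [1, 2, 3]
  Insert 3 (step 4): P = [1, 2, 3] / [7];  Q = [1, 2, 3] / [4]
  Insert 4 (step 5): P = [1, 2, 3, 4] / [7];  Q = [1, 2, 3, 5] / [4]
  Insert 5 (step 6): P = [1, 2, 3, 4, 5] / [7];  Q = [1, 2, 3, 5, 6] / [4]
  Insert 8 (step 7): P = [1, 2, 3, 4, 5, 8] / [7];  Q = [1, 2, 3, 5, 6, 7] / [4]
  Insert 9 (step 8): P = [1, 2, 3, 4, 5, 8, 9] / [7];  Q = [1, 2, 3, 5, 6, 7, 8] / [4]
  Insert 6 (step 9): P = [1, 2, 3, 4, 5, 6, 9] / [7, 8];  Q = [1, 2, 3, 5, 6, 7, 8] / [4, 9]
Final shape: (7, 2).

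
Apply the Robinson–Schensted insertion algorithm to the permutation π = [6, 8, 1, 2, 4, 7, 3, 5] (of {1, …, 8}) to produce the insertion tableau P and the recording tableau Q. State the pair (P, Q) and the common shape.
P = [1, 2, 3, 5] / [4, 7] / [6, 8];  Q = [1, 2, 5, 6] / [3, 4] / [7, 8];  common shape = (4, 2, 2)

Row-insert the values π_1, π_2, … into P one at a time, bumping the leftmost entry strictly greater than the inserted value down to the next row. The recording tableau Q records, in position (i, j), the step at which that cell was added to P.
  Insert 6 (step 1): P = [6];  Q = [1]
  Insert 8 (step 2): P = [6, 8];  Q = [1, 2]
  Insert 1 (step 3): P = [1, 8] / [6];  Q = [1, 2] / [3]
  Insert 2 (step 4): P = [1, 2] / [6, 8];  Q = [1, 2] / [3, 4]
  Insert 4 (step 5): P = [1, 2, 4] / [6, 8];  Q = [1, 2, 5] / [3, 4]
  Insert 7 (step 6): P = [1, 2, 4, 7] / [6, 8];  Q = [1, 2, 5, 6] / [3, 4]
  Insert 3 (step 7): P = [1, 2, 3, 7] / [4, 8] / [6];  Q = [1, 2, 5, 6] / [3, 4] / [7]
  Insert 5 (step 8): P = [1, 2, 3, 5] / [4, 7] / [6, 8];  Q = [1, 2, 5, 6] / [3, 4] / [7, 8]
Final shape: (4, 2, 2).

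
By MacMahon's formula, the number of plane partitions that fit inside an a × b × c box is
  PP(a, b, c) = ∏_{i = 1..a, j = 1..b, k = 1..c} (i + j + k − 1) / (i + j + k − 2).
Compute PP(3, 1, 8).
PP(3, 1, 8) = 165

Evaluate the triple product over i = 1..3, j = 1..1, k = 1..8. The factors are (2/1) · (3/2) · (4/3) · (5/4) · (6/5) · (7/6) · (8/7) · (9/8) · … (24 factors total). The numerators and denominators telescope so the product is an integer; carrying out the multiplication exactly gives PP(3, 1, 8) = 165.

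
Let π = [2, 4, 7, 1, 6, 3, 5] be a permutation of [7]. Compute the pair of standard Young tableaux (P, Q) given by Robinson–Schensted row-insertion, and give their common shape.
P = [1, 3, 5] / [2, 4, 6] / [7];  Q = [1, 2, 3] / [4, 5, 7] / [6];  common shape = (3, 3, 1)

Row-insert the values π_1, π_2, … into P one at a time, bumping the leftmost entry strictly greater than the inserted value down to the next row. The recording tableau Q records, in position (i, j), the step at which that cell was added to P.
  Insert 2 (step 1): P = [2];  Q = [1]
  Insert 4 (step 2): P = [2, 4];  Q = [1, 2]
  Insert 7 (step 3): P = [2, 4, 7];  Q = [1, 2, 3]
  Insert 1 (step 4): P = [1, 4, 7] / [2];  Q = [1, 2, 3] / [4]
  Insert 6 (step 5): P = [1, 4, 6] / [2, 7];  Q = [1, 2, 3] / [4, 5]
  Insert 3 (step 6): P = [1, 3, 6] / [2, 4] / [7];  Q = [1, 2, 3] / [4, 5] / [6]
  Insert 5 (step 7): P = [1, 3, 5] / [2, 4, 6] / [7];  Q = [1, 2, 3] / [4, 5, 7] / [6]
Final shape: (3, 3, 1).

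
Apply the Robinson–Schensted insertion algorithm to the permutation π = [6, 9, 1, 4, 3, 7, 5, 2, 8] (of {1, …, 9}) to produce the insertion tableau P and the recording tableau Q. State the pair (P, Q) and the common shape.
P = [1, 2, 5, 8] / [3, 7] / [4, 9] / [6];  Q = [1, 2, 6, 9] / [3, 4] / [5, 7] / [8];  common shape = (4, 2, 2, 1)

Row-insert the values π_1, π_2, … into P one at a time, bumping the leftmost entry strictly greater than the inserted value down to the next row. The recording tableau Q records, in position (i, j), the step at which that cell was added to P.
  Insert 6 (step 1): P = [6];  Q = [1]
  Insert 9 (step 2): P = [6, 9];  Q = [1, 2]
  Insert 1 (step 3): P = [1, 9] / [6];  Q = [1, 2] / [3]
  Insert 4 (step 4): P = [1, 4] / [6, 9];  Q = [1, 2] / [3, 4]
  Insert 3 (step 5): P = [1, 3] / [4, 9] / [6];  Q = [1, 2] / [3, 4] / [5]
  Insert 7 (step 6): P = [1, 3, 7] / [4, 9] / [6];  Q = [1, 2, 6] / [3, 4] / [5]
  Insert 5 (step 7): P = [1, 3, 5] / [4, 7] / [6, 9];  Q = [1, 2, 6] / [3, 4] / [5, 7]
  Insert 2 (step 8): P = [1, 2, 5] / [3, 7] / [4, 9] / [6];  Q = [1, 2, 6] / [3, 4] / [5, 7] / [8]
  Insert 8 (step 9): P = [1, 2, 5, 8] / [3, 7] / [4, 9] / [6];  Q = [1, 2, 6, 9] / [3, 4] / [5, 7] / [8]
Final shape: (4, 2, 2, 1).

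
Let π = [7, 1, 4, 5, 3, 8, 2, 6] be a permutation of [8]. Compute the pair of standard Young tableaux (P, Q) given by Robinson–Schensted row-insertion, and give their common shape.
P = [1, 2, 5, 6] / [3, 8] / [4] / [7];  Q = [1, 3, 4, 6] / [2, 8] / [5] / [7];  common shape = (4, 2, 1, 1)

Row-insert the values π_1, π_2, … into P one at a time, bumping the leftmost entry strictly greater than the inserted value down to the next row. The recording tableau Q records, in position (i, j), the step at which that cell was added to P.
  Insert 7 (step 1): P = [7];  Q = [1]
  Insert 1 (step 2): P = [1] / [7];  Q = [1] / [2]
  Insert 4 (step 3): P = [1, 4] / [7];  Q = [1, 3] / [2]
  Insert 5 (step 4): P = [1, 4, 5] / [7];  Q = [1, 3, 4] / [2]
  Insert 3 (step 5): P = [1, 3, 5] / [4] / [7];  Q = [1, 3, 4] / [2] / [5]
  Insert 8 (step 6): P = [1, 3, 5, 8] / [4] / [7];  Q = [1, 3, 4, 6] / [2] / [5]
  Insert 2 (step 7): P = [1, 2, 5, 8] / [3] / [4] / [7];  Q = [1, 3, 4, 6] / [2] / [5] / [7]
  Insert 6 (step 8): P = [1, 2, 5, 6] / [3, 8] / [4] / [7];  Q = [1, 3, 4, 6] / [2, 8] / [5] / [7]
Final shape: (4, 2, 1, 1).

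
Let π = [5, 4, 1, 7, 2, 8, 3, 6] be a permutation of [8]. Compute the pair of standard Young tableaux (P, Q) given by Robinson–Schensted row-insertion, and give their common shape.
P = [1, 2, 3, 6] / [4, 7, 8] / [5];  Q = [1, 4, 6, 8] / [2, 5, 7] / [3];  common shape = (4, 3, 1)

Row-insert the values π_1, π_2, … into P one at a time, bumping the leftmost entry strictly greater than the inserted value down to the next row. The recording tableau Q records, in position (i, j), the step at which that cell was added to P.
  Insert 5 (step 1): P = [5];  Q = [1]
  Insert 4 (step 2): P = [4] / [5];  Q = [1] / [2]
  Insert 1 (step 3): P = [1] / [4] / [5];  Q = [1] / [2] / [3]
  Insert 7 (step 4): P = [1, 7] / [4] / [5];  Q = [1, 4] / [2] / [3]
  Insert 2 (step 5): P = [1, 2] / [4, 7] / [5];  Q = [1, 4] / [2, 5] / [3]
  Insert 8 (step 6): P = [1, 2, 8] / [4, 7] / [5];  Q = [1, 4, 6] / [2, 5] / [3]
  Insert 3 (step 7): P = [1, 2, 3] / [4, 7, 8] / [5];  Q = [1, 4, 6] / [2, 5, 7] / [3]
  Insert 6 (step 8): P = [1, 2, 3, 6] / [4, 7, 8] / [5];  Q = [1, 4, 6, 8] / [2, 5, 7] / [3]
Final shape: (4, 3, 1).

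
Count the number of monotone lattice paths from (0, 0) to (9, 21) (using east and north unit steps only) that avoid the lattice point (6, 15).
Number of paths = 9748974

Total paths from (0, 0) to (9, 21): C(30, 9) = 14307150. Paths through (6, 15): (paths (0, 0) → (6, 15)) × (paths (6, 15) → (9, 21)) = C(21, 6) · C(9, 3) = 54264 · 84 = 4558176. Avoidance count = 14307150 − 4558176 = 9748974.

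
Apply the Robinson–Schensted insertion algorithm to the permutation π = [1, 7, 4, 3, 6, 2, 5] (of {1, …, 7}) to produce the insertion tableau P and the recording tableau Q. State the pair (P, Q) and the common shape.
P = [1, 2, 5] / [3, 6] / [4] / [7];  Q = [1, 2, 5] / [3, 7] / [4] / [6];  common shape = (3, 2, 1, 1)

Row-insert the values π_1, π_2, … into P one at a time, bumping the leftmost entry strictly greater than the inserted value down to the next row. The recording tableau Q records, in position (i, j), the step at which that cell was added to P.
  Insert 1 (step 1): P = [1];  Q = [1]
  Insert 7 (step 2): P = [1, 7];  Q = [1, 2]
  Insert 4 (step 3): P = [1, 4] / [7];  Q = [1, 2] / [3]
  Insert 3 (step 4): P = [1, 3] / [4] / [7];  Q = [1, 2] / [3] / [4]
  Insert 6 (step 5): P = [1, 3, 6] / [4] / [7];  Q = [1, 2, 5] / [3] / [4]
  Insert 2 (step 6): P = [1, 2, 6] / [3] / [4] / [7];  Q = [1, 2, 5] / [3] / [4] / [6]
  Insert 5 (step 7): P = [1, 2, 5] / [3, 6] / [4] / [7];  Q = [1, 2, 5] / [3, 7] / [4] / [6]
Final shape: (3, 2, 1, 1).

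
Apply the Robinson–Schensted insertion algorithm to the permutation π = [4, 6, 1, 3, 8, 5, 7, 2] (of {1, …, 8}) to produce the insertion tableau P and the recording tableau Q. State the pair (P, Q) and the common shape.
P = [1, 2, 5, 7] / [3, 6, 8] / [4];  Q = [1, 2, 5, 7] / [3, 4, 6] / [8];  common shape = (4, 3, 1)

Row-insert the values π_1, π_2, … into P one at a time, bumping the leftmost entry strictly greater than the inserted value down to the next row. The recording tableau Q records, in position (i, j), the step at which that cell was added to P.
  Insert 4 (step 1): P = [4];  Q = [1]
  Insert 6 (step 2): P = [4, 6];  Q = [1, 2]
  Insert 1 (step 3): P = [1, 6] / [4];  Q = [1, 2] / [3]
  Insert 3 (step 4): P = [1, 3] / [4, 6];  Q = [1, 2] / [3, 4]
  Insert 8 (step 5): P = [1, 3, 8] / [4, 6];  Q = [1, 2, 5] / [3, 4]
  Insert 5 (step 6): P = [1, 3, 5] / [4, 6, 8];  Q = [1, 2, 5] / [3, 4, 6]
  Insert 7 (step 7): P = [1, 3, 5, 7] / [4, 6, 8];  Q = [1, 2, 5, 7] / [3, 4, 6]
  Insert 2 (step 8): P = [1, 2, 5, 7] / [3, 6, 8] / [4];  Q = [1, 2, 5, 7] / [3, 4, 6] / [8]
Final shape: (4, 3, 1).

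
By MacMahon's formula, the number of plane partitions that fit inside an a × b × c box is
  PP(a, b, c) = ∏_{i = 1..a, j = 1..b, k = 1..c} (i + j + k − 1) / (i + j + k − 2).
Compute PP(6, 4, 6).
PP(6, 4, 6) = 1447482465

Evaluate the triple product over i = 1..6, j = 1..4, k = 1..6. The factors are (2/1) · (3/2) · (4/3) · (5/4) · (6/5) · (7/6) · (3/2) · (4/3) · … (144 factors total). The numerators and denominators telescope so the product is an integer; carrying out the multiplication exactly gives PP(6, 4, 6) = 1447482465.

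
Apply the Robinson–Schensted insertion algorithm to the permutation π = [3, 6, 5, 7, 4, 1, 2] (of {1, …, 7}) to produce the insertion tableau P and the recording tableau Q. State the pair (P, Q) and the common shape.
P = [1, 2, 7] / [3, 4] / [5] / [6];  Q = [1, 2, 4] / [3, 7] / [5] / [6];  common shape = (3, 2, 1, 1)

Row-insert the values π_1, π_2, … into P one at a time, bumping the leftmost entry strictly greater than the inserted value down to the next row. The recording tableau Q records, in position (i, j), the step at which that cell was added to P.
  Insert 3 (step 1): P = [3];  Q = [1]
  Insert 6 (step 2): P = [3, 6];  Q = [1, 2]
  Insert 5 (step 3): P = [3, 5] / [6];  Q = [1, 2] / [3]
  Insert 7 (step 4): P = [3, 5, 7] / [6];  Q = [1, 2, 4] / [3]
  Insert 4 (step 5): P = [3, 4, 7] / [5] / [6];  Q = [1, 2, 4] / [3] / [5]
  Insert 1 (step 6): P = [1, 4, 7] / [3] / [5] / [6];  Q = [1, 2, 4] / [3] / [5] / [6]
  Insert 2 (step 7): P = [1, 2, 7] / [3, 4] / [5] / [6];  Q = [1, 2, 4] / [3, 7] / [5] / [6]
Final shape: (3, 2, 1, 1).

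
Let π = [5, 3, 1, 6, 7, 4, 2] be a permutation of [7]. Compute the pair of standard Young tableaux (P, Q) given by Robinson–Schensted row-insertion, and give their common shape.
P = [1, 2, 7] / [3, 4] / [5, 6];  Q = [1, 4, 5] / [2, 6] / [3, 7];  common shape = (3, 2, 2)

Row-insert the values π_1, π_2, … into P one at a time, bumping the leftmost entry strictly greater than the inserted value down to the next row. The recording tableau Q records, in position (i, j), the step at which that cell was added to P.
  Insert 5 (step 1): P = [5];  Q = [1]
  Insert 3 (step 2): P = [3] / [5];  Q = [1] / [2]
  Insert 1 (step 3): P = [1] / [3] / [5];  Q = [1] / [2] / [3]
  Insert 6 (step 4): P = [1, 6] / [3] / [5];  Q = [1, 4] / [2] / [3]
  Insert 7 (step 5): P = [1, 6, 7] / [3] / [5];  Q = [1, 4, 5] / [2] / [3]
  Insert 4 (step 6): P = [1, 4, 7] / [3, 6] / [5];  Q = [1, 4, 5] / [2, 6] / [3]
  Insert 2 (step 7): P = [1, 2, 7] / [3, 4] / [5, 6];  Q = [1, 4, 5] / [2, 6] / [3, 7]
Final shape: (3, 2, 2).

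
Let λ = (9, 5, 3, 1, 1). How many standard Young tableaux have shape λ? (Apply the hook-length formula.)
# SYT of shape (9, 5, 3, 1, 1) = 16116408

Hook-length formula: f^λ = n! / Π hook(c), product over all cells c of the Young diagram. For λ = (9, 5, 3, 1, 1), n = 19 boxes. Hook lengths by row (left-to-right, top-to-bottom): [13, 10, 9, 7, 6, 4, 3, 2, 1]; [8, 5, 4, 2, 1]; [5, 2, 1]; [2]; [1]. Product of hooks = 7547904000. So f^λ = 19! / 7547904000 = 121645100408832000 / 7547904000 = 16116408.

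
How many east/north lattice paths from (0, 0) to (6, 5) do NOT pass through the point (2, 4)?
Number of paths = 387

Total paths from (0, 0) to (6, 5): C(11, 6) = 462. Paths through (2, 4): (paths (0, 0) → (2, 4)) × (paths (2, 4) → (6, 5)) = C(6, 2) · C(5, 4) = 15 · 5 = 75. Avoidance count = 462 − 75 = 387.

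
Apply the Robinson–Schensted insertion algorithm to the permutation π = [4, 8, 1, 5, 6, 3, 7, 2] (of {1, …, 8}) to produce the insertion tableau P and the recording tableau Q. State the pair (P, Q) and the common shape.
P = [1, 2, 6, 7] / [3, 5] / [4] / [8];  Q = [1, 2, 5, 7] / [3, 4] / [6] / [8];  common shape = (4, 2, 1, 1)

Row-insert the values π_1, π_2, … into P one at a time, bumping the leftmost entry strictly greater than the inserted value down to the next row. The recording tableau Q records, in position (i, j), the step at which that cell was added to P.
  Insert 4 (step 1): P = [4];  Q = [1]
  Insert 8 (step 2): P = [4, 8];  Q = [1, 2]
  Insert 1 (step 3): P = [1, 8] / [4];  Q = [1, 2] / [3]
  Insert 5 (step 4): P = [1, 5] / [4, 8];  Q = [1, 2] / [3, 4]
  Insert 6 (step 5): P = [1, 5, 6] / [4, 8];  Q = [1, 2, 5] / [3, 4]
  Insert 3 (step 6): P = [1, 3, 6] / [4, 5] / [8];  Q = [1, 2, 5] / [3, 4] / [6]
  Insert 7 (step 7): P = [1, 3, 6, 7] / [4, 5] / [8];  Q = [1, 2, 5, 7] / [3, 4] / [6]
  Insert 2 (step 8): P = [1, 2, 6, 7] / [3, 5] / [4] / [8];  Q = [1, 2, 5, 7] / [3, 4] / [6] / [8]
Final shape: (4, 2, 1, 1).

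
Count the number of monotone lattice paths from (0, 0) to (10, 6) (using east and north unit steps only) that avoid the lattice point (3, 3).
Number of paths = 5608

Total paths from (0, 0) to (10, 6): C(16, 10) = 8008. Paths through (3, 3): (paths (0, 0) → (3, 3)) × (paths (3, 3) → (10, 6)) = C(6, 3) · C(10, 7) = 20 · 120 = 2400. Avoidance count = 8008 − 2400 = 5608.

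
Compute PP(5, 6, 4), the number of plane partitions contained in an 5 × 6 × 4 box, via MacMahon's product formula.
PP(5, 6, 4) = 133613766

Evaluate the triple product over i = 1..5, j = 1..6, k = 1..4. The factors are (2/1) · (3/2) · (4/3) · (5/4) · (3/2) · (4/3) · (5/4) · (6/5) · … (120 factors total). The numerators and denominators telescope so the product is an integer; carrying out the multiplication exactly gives PP(5, 6, 4) = 133613766.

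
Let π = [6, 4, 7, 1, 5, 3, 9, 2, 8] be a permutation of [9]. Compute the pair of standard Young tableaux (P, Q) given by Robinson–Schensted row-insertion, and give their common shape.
P = [1, 2, 8] / [3, 5, 9] / [4, 7] / [6];  Q = [1, 3, 7] / [2, 5, 9] / [4, 6] / [8];  common shape = (3, 3, 2, 1)

Row-insert the values π_1, π_2, … into P one at a time, bumping the leftmost entry strictly greater than the inserted value down to the next row. The recording tableau Q records, in position (i, j), the step at which that cell was added to P.
  Insert 6 (step 1): P = [6];  Q = [1]
  Insert 4 (step 2): P = [4] / [6];  Q = [1] / [2]
  Insert 7 (step 3): P = [4, 7] / [6];  Q = [1, 3] / [2]
  Insert 1 (step 4): P = [1, 7] / [4] / [6];  Q = [1, 3] / [2] / [4]
  Insert 5 (step 5): P = [1, 5] / [4, 7] / [6];  Q = [1, 3] / [2, 5] / [4]
  Insert 3 (step 6): P = [1, 3] / [4, 5] / [6, 7];  Q = [1, 3] / [2, 5] / [4, 6]
  Insert 9 (step 7): P = [1, 3, 9] / [4, 5] / [6, 7];  Q = [1, 3, 7] / [2, 5] / [4, 6]
  Insert 2 (step 8): P = [1, 2, 9] / [3, 5] / [4, 7] / [6];  Q = [1, 3, 7] / [2, 5] / [4, 6] / [8]
  Insert 8 (step 9): P = [1, 2, 8] / [3, 5, 9] / [4, 7] / [6];  Q = [1, 3, 7] / [2, 5, 9] / [4, 6] / [8]
Final shape: (3, 3, 2, 1).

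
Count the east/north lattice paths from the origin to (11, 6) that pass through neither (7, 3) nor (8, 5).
Number of paths = 4468

Inclusion–exclusion. Total paths: C(17, 11) = 12376. Through P₁: C(10, 7)·C(7, 4) = 4200. Through P₂: C(13, 8)·C(4, 3) = 5148. Since P₁ is strictly southwest of P₂, a monotone path through both must visit P₁ then P₂; paths through both = C(10, 7)·C(3, 1)·C(4, 3) = 1440. Avoid both = 12376 − 4200 − 5148 + 1440 = 4468.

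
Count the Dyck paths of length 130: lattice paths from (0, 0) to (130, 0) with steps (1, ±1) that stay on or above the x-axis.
C_65 = 1440418573150919668872489894243865350

These Dyck paths are counted by the Catalan number C_n = (1/(n + 1)) · C(2n, n). For n = 65: C_65 = (1/66) · C(130, 65) = 95067625827960698145584333020095113100/66 = 1440418573150919668872489894243865350.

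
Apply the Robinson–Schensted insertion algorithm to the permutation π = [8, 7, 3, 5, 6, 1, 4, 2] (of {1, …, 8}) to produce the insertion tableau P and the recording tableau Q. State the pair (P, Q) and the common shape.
P = [1, 2, 6] / [3, 4] / [5] / [7] / [8];  Q = [1, 4, 5] / [2, 7] / [3] / [6] / [8];  common shape = (3, 2, 1, 1, 1)

Row-insert the values π_1, π_2, … into P one at a time, bumping the leftmost entry strictly greater than the inserted value down to the next row. The recording tableau Q records, in position (i, j), the step at which that cell was added to P.
  Insert 8 (step 1): P = [8];  Q = [1]
  Insert 7 (step 2): P = [7] / [8];  Q = [1] / [2]
  Insert 3 (step 3): P = [3] / [7] / [8];  Q = [1] / [2] / [3]
  Insert 5 (step 4): P = [3, 5] / [7] / [8];  Q = [1, 4] / [2] / [3]
  Insert 6 (step 5): P = [3, 5, 6] / [7] / [8];  Q = [1, 4, 5] / [2] / [3]
  Insert 1 (step 6): P = [1, 5, 6] / [3] / [7] / [8];  Q = [1, 4, 5] / [2] / [3] / [6]
  Insert 4 (step 7): P = [1, 4, 6] / [3, 5] / [7] / [8];  Q = [1, 4, 5] / [2, 7] / [3] / [6]
  Insert 2 (step 8): P = [1, 2, 6] / [3, 4] / [5] / [7] / [8];  Q = [1, 4, 5] / [2, 7] / [3] / [6] / [8]
Final shape: (3, 2, 1, 1, 1).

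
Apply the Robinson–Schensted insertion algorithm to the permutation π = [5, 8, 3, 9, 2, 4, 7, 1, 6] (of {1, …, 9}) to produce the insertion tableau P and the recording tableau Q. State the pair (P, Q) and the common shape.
P = [1, 4, 6] / [2, 7, 9] / [3, 8] / [5];  Q = [1, 2, 4] / [3, 6, 7] / [5, 9] / [8];  common shape = (3, 3, 2, 1)

Row-insert the values π_1, π_2, … into P one at a time, bumping the leftmost entry strictly greater than the inserted value down to the next row. The recording tableau Q records, in position (i, j), the step at which that cell was added to P.
  Insert 5 (step 1): P = [5];  Q = [1]
  Insert 8 (step 2): P = [5, 8];  Q = [1, 2]
  Insert 3 (step 3): P = [3, 8] / [5];  Q = [1, 2] / [3]
  Insert 9 (step 4): P = [3, 8, 9] / [5];  Q = [1, 2, 4] / [3]
  Insert 2 (step 5): P = [2, 8, 9] / [3] / [5];  Q = [1, 2, 4] / [3] / [5]
  Insert 4 (step 6): P = [2, 4, 9] / [3, 8] / [5];  Q = [1, 2, 4] / [3, 6] / [5]
  Insert 7 (step 7): P = [2, 4, 7] / [3, 8, 9] / [5];  Q = [1, 2, 4] / [3, 6, 7] / [5]
  Insert 1 (step 8): P = [1, 4, 7] / [2, 8, 9] / [3] / [5];  Q = [1, 2, 4] / [3, 6, 7] / [5] / [8]
  Insert 6 (step 9): P = [1, 4, 6] / [2, 7, 9] / [3, 8] / [5];  Q = [1, 2, 4] / [3, 6, 7] / [5, 9] / [8]
Final shape: (3, 3, 2, 1).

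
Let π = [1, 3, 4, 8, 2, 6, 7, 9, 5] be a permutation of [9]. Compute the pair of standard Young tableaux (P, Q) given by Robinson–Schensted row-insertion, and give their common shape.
P = [1, 2, 4, 5, 7, 9] / [3, 6] / [8];  Q = [1, 2, 3, 4, 7, 8] / [5, 6] / [9];  common shape = (6, 2, 1)

Row-insert the values π_1, π_2, … into P one at a time, bumping the leftmost entry strictly greater than the inserted value down to the next row. The recording tableau Q records, in position (i, j), the step at which that cell was added to P.
  Insert 1 (step 1): P = [1];  Q = [1]
  Insert 3 (step 2): P = [1, 3];  Q = [1, 2]
  Insert 4 (step 3): P = [1, 3, 4];  Q = [1, 2, 3]
  Insert 8 (step 4): P = [1, 3, 4, 8];  Q = [1, 2, 3, 4]
  Insert 2 (step 5): P = [1, 2, 4, 8] / [3];  Q = [1, 2, 3, 4] / [5]
  Insert 6 (step 6): P = [1, 2, 4, 6] / [3, 8];  Q = [1, 2, 3, 4] / [5, 6]
  Insert 7 (step 7): P = [1, 2, 4, 6, 7] / [3, 8];  Q = [1, 2, 3, 4, 7] / [5, 6]
  Insert 9 (step 8): P = [1, 2, 4, 6, 7, 9] / [3, 8];  Q = [1, 2, 3, 4, 7, 8] / [5, 6]
  Insert 5 (step 9): P = [1, 2, 4, 5, 7, 9] / [3, 6] / [8];  Q = [1, 2, 3, 4, 7, 8] / [5, 6] / [9]
Final shape: (6, 2, 1).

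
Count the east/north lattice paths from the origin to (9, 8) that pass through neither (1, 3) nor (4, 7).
Number of paths = 18022

Inclusion–exclusion. Total paths: C(17, 9) = 24310. Through P₁: C(4, 1)·C(13, 8) = 5148. Through P₂: C(11, 4)·C(6, 5) = 1980. Since P₁ is strictly southwest of P₂, a monotone path through both must visit P₁ then P₂; paths through both = C(4, 1)·C(7, 3)·C(6, 5) = 840. Avoid both = 24310 − 5148 − 1980 + 840 = 18022.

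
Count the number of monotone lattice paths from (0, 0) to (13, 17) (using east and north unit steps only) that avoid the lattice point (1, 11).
Number of paths = 119537082

Total paths from (0, 0) to (13, 17): C(30, 13) = 119759850. Paths through (1, 11): (paths (0, 0) → (1, 11)) × (paths (1, 11) → (13, 17)) = C(12, 1) · C(18, 12) = 12 · 18564 = 222768. Avoidance count = 119759850 − 222768 = 119537082.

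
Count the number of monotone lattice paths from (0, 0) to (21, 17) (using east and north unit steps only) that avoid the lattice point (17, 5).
Number of paths = 28733215500

Total paths from (0, 0) to (21, 17): C(38, 21) = 28781143380. Paths through (17, 5): (paths (0, 0) → (17, 5)) × (paths (17, 5) → (21, 17)) = C(22, 17) · C(16, 4) = 26334 · 1820 = 47927880. Avoidance count = 28781143380 − 47927880 = 28733215500.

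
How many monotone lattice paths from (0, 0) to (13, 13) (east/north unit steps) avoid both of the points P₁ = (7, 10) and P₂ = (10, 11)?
Number of paths = 6017728

Inclusion–exclusion. Total paths: C(26, 13) = 10400600. Through P₁: C(17, 7)·C(9, 6) = 1633632. Through P₂: C(21, 10)·C(5, 3) = 3527160. Since P₁ is strictly southwest of P₂, a monotone path through both must visit P₁ then P₂; paths through both = C(17, 7)·C(4, 3)·C(5, 3) = 777920. Avoid both = 10400600 − 1633632 − 3527160 + 777920 = 6017728.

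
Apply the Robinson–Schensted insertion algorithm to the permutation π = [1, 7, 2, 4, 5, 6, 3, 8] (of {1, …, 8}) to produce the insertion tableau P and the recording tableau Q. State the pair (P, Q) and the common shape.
P = [1, 2, 3, 5, 6, 8] / [4] / [7];  Q = [1, 2, 4, 5, 6, 8] / [3] / [7];  common shape = (6, 1, 1)

Row-insert the values π_1, π_2, … into P one at a time, bumping the leftmost entry strictly greater than the inserted value down to the next row. The recording tableau Q records, in position (i, j), the step at which that cell was added to P.
  Insert 1 (step 1): P = [1];  Q = [1]
  Insert 7 (step 2): P = [1, 7];  Q = [1, 2]
  Insert 2 (step 3): P = [1, 2] / [7];  Q = [1, 2] / [3]
  Insert 4 (step 4): P = [1, 2, 4] / [7];  Q = [1, 2, 4] / [3]
  Insert 5 (step 5): P = [1, 2, 4, 5] / [7];  Q = [1, 2, 4, 5] / [3]
  Insert 6 (step 6): P = [1, 2, 4, 5, 6] / [7];  Q = [1, 2, 4, 5, 6] / [3]
  Insert 3 (step 7): P = [1, 2, 3, 5, 6] / [4] / [7];  Q = [1, 2, 4, 5, 6] / [3] / [7]
  Insert 8 (step 8): P = [1, 2, 3, 5, 6, 8] / [4] / [7];  Q = [1, 2, 4, 5, 6, 8] / [3] / [7]
Final shape: (6, 1, 1).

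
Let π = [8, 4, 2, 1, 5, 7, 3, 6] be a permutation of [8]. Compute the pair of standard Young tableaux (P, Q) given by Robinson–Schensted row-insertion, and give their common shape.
P = [1, 3, 6] / [2, 5, 7] / [4] / [8];  Q = [1, 5, 6] / [2, 7, 8] / [3] / [4];  common shape = (3, 3, 1, 1)

Row-insert the values π_1, π_2, … into P one at a time, bumping the leftmost entry strictly greater than the inserted value down to the next row. The recording tableau Q records, in position (i, j), the step at which that cell was added to P.
  Insert 8 (step 1): P = [8];  Q = [1]
  Insert 4 (step 2): P = [4] / [8];  Q = [1] / [2]
  Insert 2 (step 3): P = [2] / [4] / [8];  Q = [1] / [2] / [3]
  Insert 1 (step 4): P = [1] / [2] / [4] / [8];  Q = [1] / [2] / [3] / [4]
  Insert 5 (step 5): P = [1, 5] / [2] / [4] / [8];  Q = [1, 5] / [2] / [3] / [4]
  Insert 7 (step 6): P = [1, 5, 7] / [2] / [4] / [8];  Q = [1, 5, 6] / [2] / [3] / [4]
  Insert 3 (step 7): P = [1, 3, 7] / [2, 5] / [4] / [8];  Q = [1, 5, 6] / [2, 7] / [3] / [4]
  Insert 6 (step 8): P = [1, 3, 6] / [2, 5, 7] / [4] / [8];  Q = [1, 5, 6] / [2, 7, 8] / [3] / [4]
Final shape: (3, 3, 1, 1).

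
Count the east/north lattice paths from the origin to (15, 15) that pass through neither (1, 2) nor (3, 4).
Number of paths = 71957294

Inclusion–exclusion. Total paths: C(30, 15) = 155117520. Through P₁: C(3, 1)·C(27, 14) = 60174900. Through P₂: C(7, 3)·C(23, 12) = 47322730. Since P₁ is strictly southwest of P₂, a monotone path through both must visit P₁ then P₂; paths through both = C(3, 1)·C(4, 2)·C(23, 12) = 24337404. Avoid both = 155117520 − 60174900 − 47322730 + 24337404 = 71957294.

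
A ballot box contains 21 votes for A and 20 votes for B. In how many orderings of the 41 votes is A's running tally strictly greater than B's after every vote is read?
Strict-lead orderings = 6564120420

Total orderings of the 41 votes with 21 for A: C(41, 21) = 269128937220. By the Bertrand ballot formula (Cycle Lemma / reflection principle), the number of orderings in which A is strictly ahead of B throughout is (p − q)/(p + q) · C(p + q, p) = (21 − 20)/(21 + 20) · 269128937220 = 6564120420.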